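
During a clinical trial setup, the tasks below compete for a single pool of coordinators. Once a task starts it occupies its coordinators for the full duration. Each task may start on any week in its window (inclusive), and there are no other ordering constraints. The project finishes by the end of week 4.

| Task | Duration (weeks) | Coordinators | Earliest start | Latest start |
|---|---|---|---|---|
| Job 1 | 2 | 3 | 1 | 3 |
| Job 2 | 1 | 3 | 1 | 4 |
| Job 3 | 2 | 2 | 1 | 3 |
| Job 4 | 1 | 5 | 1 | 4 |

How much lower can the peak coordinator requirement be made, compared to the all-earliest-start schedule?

8

Early-start peak: w1:13  w2:5  w3:0  w4:0 ⇒ 13.
Leveled (Job 1@1, Job 2@3, Job 3@1, Job 4@4): w1:5  w2:5  w3:3  w4:5 ⇒ 5.
Reduction 13 − 5 = 8.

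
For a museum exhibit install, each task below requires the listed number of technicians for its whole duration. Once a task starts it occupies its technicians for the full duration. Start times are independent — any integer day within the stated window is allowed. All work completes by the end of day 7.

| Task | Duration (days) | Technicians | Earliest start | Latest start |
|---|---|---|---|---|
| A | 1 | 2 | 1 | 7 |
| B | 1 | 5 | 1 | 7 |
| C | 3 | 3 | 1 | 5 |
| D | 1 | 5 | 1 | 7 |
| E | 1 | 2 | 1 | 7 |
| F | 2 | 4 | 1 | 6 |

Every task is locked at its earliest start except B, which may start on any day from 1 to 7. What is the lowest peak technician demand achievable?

B@1: d1:21  d2:7  d3:3  d4:0  d5:0  d6:0  d7:0 → peak 21
B@2: d1:16  d2:12  d3:3  d4:0  d5:0  d6:0  d7:0 → peak 16
B@3: d1:16  d2:7  d3:8  d4:0  d5:0  d6:0  d7:0 → peak 16
B@4: d1:16  d2:7  d3:3  d4:5  d5:0  d6:0  d7:0 → peak 16
B@5: d1:16  d2:7  d3:3  d4:0  d5:5  d6:0  d7:0 → peak 16
B@6: d1:16  d2:7  d3:3  d4:0  d5:0  d6:5  d7:0 → peak 16
B@7: d1:16  d2:7  d3:3  d4:0  d5:0  d6:0  d7:5 → peak 16
Best is B@2, peak 16.

16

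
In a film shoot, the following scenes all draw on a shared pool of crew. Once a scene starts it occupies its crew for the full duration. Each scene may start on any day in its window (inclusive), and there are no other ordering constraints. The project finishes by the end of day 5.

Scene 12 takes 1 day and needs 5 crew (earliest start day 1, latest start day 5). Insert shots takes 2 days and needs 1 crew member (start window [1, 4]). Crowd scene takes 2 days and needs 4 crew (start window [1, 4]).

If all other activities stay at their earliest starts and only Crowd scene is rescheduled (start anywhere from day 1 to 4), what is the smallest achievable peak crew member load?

6

Crowd scene@1: d1:10  d2:5  d3:0  d4:0  d5:0 → peak 10
Crowd scene@2: d1:6  d2:5  d3:4  d4:0  d5:0 → peak 6
Crowd scene@3: d1:6  d2:1  d3:4  d4:4  d5:0 → peak 6
Crowd scene@4: d1:6  d2:1  d3:0  d4:4  d5:4 → peak 6
Best is Crowd scene@2, peak 6.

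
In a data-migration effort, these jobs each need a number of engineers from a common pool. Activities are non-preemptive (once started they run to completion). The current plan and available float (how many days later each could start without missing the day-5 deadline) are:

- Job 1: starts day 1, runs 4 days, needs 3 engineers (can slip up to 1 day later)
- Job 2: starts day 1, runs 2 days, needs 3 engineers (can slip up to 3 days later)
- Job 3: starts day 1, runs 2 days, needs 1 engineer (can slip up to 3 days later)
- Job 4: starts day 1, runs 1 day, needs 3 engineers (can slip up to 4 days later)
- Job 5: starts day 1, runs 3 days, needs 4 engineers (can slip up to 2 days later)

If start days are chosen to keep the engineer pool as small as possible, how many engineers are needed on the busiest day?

7

Early-start (Job 1@1, Job 2@1, Job 3@1, Job 4@1, Job 5@1) gives peak 14: d1:14  d2:11  d3:7  d4:3  d5:0.
Shift Job 4→5, Job 5→3.
Schedule Job 1@1, Job 2@1, Job 3@1, Job 4@5, Job 5@3: d1:7  d2:7  d3:7  d4:7  d5:7 — peak 7.
Total engineer-days = 35 over 5 days ⇒ peak ≥ ⌈35/5⌉ = 7, so 7 is optimal.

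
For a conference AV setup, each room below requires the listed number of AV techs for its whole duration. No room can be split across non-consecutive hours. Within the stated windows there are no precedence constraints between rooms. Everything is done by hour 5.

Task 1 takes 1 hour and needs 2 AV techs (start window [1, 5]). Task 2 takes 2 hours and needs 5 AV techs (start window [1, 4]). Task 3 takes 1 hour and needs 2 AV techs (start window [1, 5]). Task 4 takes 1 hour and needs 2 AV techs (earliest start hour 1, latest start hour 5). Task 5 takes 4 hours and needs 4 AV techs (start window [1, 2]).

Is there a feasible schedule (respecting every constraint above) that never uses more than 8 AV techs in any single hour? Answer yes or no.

no

The minimum achievable peak is 9; 8 < 9, so no feasible schedule stays within the cap.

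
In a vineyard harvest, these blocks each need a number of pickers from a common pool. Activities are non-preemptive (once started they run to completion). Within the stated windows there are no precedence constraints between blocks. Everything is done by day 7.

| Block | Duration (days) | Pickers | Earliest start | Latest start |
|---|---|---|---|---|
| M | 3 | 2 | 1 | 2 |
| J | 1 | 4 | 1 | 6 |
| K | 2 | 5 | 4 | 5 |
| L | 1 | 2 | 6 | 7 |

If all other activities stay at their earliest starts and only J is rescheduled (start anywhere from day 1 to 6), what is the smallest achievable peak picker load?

6

J@1: d1:6  d2:2  d3:2  d4:5  d5:5  d6:2  d7:0 → peak 6
J@2: d1:2  d2:6  d3:2  d4:5  d5:5  d6:2  d7:0 → peak 6
J@3: d1:2  d2:2  d3:6  d4:5  d5:5  d6:2  d7:0 → peak 6
J@4: d1:2  d2:2  d3:2  d4:9  d5:5  d6:2  d7:0 → peak 9
J@5: d1:2  d2:2  d3:2  d4:5  d5:9  d6:2  d7:0 → peak 9
J@6: d1:2  d2:2  d3:2  d4:5  d5:5  d6:6  d7:0 → peak 6
Best is J@1, peak 6.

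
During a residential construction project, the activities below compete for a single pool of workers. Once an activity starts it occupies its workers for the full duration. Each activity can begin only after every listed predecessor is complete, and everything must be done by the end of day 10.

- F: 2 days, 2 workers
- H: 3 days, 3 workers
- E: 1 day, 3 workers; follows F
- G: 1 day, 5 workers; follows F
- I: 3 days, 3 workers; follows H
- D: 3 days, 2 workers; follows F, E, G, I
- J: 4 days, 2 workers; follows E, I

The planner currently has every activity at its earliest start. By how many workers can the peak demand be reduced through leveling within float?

Early-start peak: d1:5  d2:5  d3:11  d4:3  d5:3  d6:3  d7:4  d8:4  d9:4  d10:2 ⇒ 11.
Leveled (F@1, H@1, E@3, G@7, I@4, D@8, J@7): d1:5  d2:5  d3:6  d4:3  d5:3  d6:3  d7:7  d8:4  d9:4  d10:4 ⇒ 7.
Reduction 11 − 7 = 4.

4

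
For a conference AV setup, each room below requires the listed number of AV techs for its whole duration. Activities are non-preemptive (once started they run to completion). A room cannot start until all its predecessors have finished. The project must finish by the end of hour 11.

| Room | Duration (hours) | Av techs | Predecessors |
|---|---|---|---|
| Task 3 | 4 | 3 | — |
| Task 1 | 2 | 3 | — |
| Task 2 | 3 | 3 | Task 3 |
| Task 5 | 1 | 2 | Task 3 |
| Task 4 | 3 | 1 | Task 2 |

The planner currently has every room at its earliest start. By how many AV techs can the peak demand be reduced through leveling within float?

Early-start peak: h1:6  h2:6  h3:3  h4:3  h5:5  h6:3  h7:3  h8:1  h9:1  h10:1  h11:0 ⇒ 6.
Leveled (Task 3@1, Task 1@8, Task 2@5, Task 5@10, Task 4@8): h1:3  h2:3  h3:3  h4:3  h5:3  h6:3  h7:3  h8:4  h9:4  h10:3  h11:0 ⇒ 4.
Reduction 6 − 4 = 2.

2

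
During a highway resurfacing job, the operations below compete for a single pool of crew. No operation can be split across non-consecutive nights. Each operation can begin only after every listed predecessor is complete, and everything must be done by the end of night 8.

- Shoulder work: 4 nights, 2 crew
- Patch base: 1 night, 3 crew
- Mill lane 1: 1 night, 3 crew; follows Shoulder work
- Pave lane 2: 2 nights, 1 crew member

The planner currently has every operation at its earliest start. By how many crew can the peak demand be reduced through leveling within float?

3

Early-start peak: n1:6  n2:3  n3:2  n4:2  n5:3  n6:0  n7:0  n8:0 ⇒ 6.
Leveled (Shoulder work@1, Patch base@5, Mill lane 1@6, Pave lane 2@1): n1:3  n2:3  n3:2  n4:2  n5:3  n6:3  n7:0  n8:0 ⇒ 3.
Reduction 6 − 3 = 3.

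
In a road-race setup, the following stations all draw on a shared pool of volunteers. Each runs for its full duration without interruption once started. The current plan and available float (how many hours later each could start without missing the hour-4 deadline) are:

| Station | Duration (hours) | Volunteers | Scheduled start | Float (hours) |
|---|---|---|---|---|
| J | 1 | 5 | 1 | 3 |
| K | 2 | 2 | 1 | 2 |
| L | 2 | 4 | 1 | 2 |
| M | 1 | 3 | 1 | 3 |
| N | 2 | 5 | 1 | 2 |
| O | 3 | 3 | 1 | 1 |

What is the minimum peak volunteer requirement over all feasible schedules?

10

Early-start (J@1, K@1, L@1, M@1, N@1, O@1) gives peak 22: h1:22  h2:14  h3:3  h4:0.
Shift K→2, L→3, M→4, O→2.
Schedule J@1, K@2, L@3, M@4, N@1, O@2: h1:10  h2:10  h3:9  h4:10 — peak 10.
Total volunteer-hours = 39 over 4 hours ⇒ peak ≥ ⌈39/4⌉ = 10, so 10 is optimal.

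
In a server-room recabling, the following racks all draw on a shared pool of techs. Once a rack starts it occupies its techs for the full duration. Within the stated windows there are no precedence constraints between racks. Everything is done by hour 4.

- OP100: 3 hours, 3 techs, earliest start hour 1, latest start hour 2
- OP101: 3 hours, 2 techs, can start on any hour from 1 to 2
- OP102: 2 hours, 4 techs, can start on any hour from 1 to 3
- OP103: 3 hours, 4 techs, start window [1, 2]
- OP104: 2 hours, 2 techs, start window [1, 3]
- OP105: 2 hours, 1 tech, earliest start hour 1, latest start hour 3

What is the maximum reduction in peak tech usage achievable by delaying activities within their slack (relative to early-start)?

Early-start peak: h1:16  h2:16  h3:9  h4:0 ⇒ 16.
Leveled (OP100@1, OP101@1, OP102@1, OP103@1, OP104@3, OP105@3): h1:13  h2:13  h3:12  h4:3 ⇒ 13.
Reduction 16 − 13 = 3.

3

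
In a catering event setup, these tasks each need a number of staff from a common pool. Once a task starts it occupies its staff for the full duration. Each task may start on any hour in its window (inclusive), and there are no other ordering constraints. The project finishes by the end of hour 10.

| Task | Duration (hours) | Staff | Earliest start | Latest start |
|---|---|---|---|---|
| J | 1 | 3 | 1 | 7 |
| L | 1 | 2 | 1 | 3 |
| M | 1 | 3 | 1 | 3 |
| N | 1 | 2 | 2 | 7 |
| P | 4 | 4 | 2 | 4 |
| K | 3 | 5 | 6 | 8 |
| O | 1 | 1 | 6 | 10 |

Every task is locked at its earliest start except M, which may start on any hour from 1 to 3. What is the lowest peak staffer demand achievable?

M@1: h1:8  h2:6  h3:4  h4:4  h5:4  h6:6  h7:5  h8:5  h9:0  h10:0 → peak 8
M@2: h1:5  h2:9  h3:4  h4:4  h5:4  h6:6  h7:5  h8:5  h9:0  h10:0 → peak 9
M@3: h1:5  h2:6  h3:7  h4:4  h5:4  h6:6  h7:5  h8:5  h9:0  h10:0 → peak 7
Best is M@3, peak 7.

7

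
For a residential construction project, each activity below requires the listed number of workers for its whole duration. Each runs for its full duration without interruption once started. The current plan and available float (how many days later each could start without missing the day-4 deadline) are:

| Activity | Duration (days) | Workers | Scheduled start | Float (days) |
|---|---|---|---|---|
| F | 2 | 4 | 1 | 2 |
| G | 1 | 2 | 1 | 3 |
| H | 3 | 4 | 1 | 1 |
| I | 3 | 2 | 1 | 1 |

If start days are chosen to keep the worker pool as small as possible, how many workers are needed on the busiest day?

Early-start (F@1, G@1, H@1, I@1) gives peak 12: d1:12  d2:10  d3:6  d4:0.
Shift I→2.
Schedule F@1, G@1, H@1, I@2: d1:10  d2:10  d3:6  d4:2 — peak 10.

10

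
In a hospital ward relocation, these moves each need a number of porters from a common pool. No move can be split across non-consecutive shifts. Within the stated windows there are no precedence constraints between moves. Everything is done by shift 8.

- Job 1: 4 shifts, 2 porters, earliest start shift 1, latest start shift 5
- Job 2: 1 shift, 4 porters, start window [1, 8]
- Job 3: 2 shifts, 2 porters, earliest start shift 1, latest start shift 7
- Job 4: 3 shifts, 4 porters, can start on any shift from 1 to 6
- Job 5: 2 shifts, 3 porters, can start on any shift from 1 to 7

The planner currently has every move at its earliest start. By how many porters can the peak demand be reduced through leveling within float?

10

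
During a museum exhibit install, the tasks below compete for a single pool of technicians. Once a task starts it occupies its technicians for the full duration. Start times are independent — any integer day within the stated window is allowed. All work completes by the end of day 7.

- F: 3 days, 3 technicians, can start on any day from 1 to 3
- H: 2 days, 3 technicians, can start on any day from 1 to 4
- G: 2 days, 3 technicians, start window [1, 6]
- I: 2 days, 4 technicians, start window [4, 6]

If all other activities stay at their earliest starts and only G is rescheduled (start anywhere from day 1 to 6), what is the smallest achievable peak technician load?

6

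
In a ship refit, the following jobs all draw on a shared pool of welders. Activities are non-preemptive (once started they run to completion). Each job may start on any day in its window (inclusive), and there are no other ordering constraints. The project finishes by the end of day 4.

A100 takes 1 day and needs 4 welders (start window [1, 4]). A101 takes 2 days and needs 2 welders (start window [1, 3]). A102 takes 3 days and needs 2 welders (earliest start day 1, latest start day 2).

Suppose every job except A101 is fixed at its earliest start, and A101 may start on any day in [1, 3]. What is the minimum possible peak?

6

A101@1: d1:8  d2:4  d3:2  d4:0 → peak 8
A101@2: d1:6  d2:4  d3:4  d4:0 → peak 6
A101@3: d1:6  d2:2  d3:4  d4:2 → peak 6
Best is A101@2, peak 6.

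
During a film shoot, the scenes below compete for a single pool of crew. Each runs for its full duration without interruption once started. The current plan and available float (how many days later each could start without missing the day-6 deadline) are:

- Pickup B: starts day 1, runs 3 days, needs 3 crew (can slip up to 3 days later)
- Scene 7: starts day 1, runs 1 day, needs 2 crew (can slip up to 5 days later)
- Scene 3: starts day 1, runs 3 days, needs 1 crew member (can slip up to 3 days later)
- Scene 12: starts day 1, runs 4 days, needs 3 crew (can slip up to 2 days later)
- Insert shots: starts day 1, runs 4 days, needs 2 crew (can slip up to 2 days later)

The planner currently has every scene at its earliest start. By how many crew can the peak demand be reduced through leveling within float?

3

Early-start peak: d1:11  d2:9  d3:9  d4:5  d5:0  d6:0 ⇒ 11.
Leveled (Pickup B@1, Scene 7@1, Scene 3@4, Scene 12@1, Insert shots@2): d1:8  d2:8  d3:8  d4:6  d5:3  d6:1 ⇒ 8.
Reduction 11 − 8 = 3.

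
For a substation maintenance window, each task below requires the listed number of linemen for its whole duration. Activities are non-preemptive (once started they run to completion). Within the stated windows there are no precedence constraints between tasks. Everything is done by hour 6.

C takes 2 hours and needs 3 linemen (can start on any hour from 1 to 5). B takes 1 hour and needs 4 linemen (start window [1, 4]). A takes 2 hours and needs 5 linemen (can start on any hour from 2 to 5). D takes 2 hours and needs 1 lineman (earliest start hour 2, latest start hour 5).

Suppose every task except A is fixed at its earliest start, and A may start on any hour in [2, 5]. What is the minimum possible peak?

7

A@2: h1:7  h2:9  h3:6  h4:0  h5:0  h6:0 → peak 9
A@3: h1:7  h2:4  h3:6  h4:5  h5:0  h6:0 → peak 7
A@4: h1:7  h2:4  h3:1  h4:5  h5:5  h6:0 → peak 7
A@5: h1:7  h2:4  h3:1  h4:0  h5:5  h6:5 → peak 7
Best is A@3, peak 7.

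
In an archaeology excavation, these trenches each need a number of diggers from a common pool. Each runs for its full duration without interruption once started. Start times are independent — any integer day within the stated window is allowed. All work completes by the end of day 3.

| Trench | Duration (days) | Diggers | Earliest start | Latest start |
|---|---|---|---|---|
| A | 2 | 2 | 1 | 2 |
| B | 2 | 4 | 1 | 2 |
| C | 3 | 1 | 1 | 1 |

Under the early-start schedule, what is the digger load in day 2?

7

At early start, day 2 has: A, B, C.
Demand: 2 + 4 + 1 = 7.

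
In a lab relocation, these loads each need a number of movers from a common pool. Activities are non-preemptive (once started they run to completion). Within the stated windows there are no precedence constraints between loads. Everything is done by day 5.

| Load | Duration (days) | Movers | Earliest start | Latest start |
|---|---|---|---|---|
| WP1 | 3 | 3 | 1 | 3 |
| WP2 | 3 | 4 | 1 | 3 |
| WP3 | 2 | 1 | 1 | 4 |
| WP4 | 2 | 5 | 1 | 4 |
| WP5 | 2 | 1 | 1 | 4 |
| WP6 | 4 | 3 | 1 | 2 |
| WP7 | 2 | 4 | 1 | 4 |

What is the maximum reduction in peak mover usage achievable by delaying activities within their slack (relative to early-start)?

9

Early-start peak: d1:21  d2:21  d3:10  d4:3  d5:0 ⇒ 21.
Leveled (WP1@1, WP2@1, WP3@1, WP4@4, WP5@1, WP6@1, WP7@4): d1:12  d2:12  d3:10  d4:12  d5:9 ⇒ 12.
Reduction 21 − 12 = 9.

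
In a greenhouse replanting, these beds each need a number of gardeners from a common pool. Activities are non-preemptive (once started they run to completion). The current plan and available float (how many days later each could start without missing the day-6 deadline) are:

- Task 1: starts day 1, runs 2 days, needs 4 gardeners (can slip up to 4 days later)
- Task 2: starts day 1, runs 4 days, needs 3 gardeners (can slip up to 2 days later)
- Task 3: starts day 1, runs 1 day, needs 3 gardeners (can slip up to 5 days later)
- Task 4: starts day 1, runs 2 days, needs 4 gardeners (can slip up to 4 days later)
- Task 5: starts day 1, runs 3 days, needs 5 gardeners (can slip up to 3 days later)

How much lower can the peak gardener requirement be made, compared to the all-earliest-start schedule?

11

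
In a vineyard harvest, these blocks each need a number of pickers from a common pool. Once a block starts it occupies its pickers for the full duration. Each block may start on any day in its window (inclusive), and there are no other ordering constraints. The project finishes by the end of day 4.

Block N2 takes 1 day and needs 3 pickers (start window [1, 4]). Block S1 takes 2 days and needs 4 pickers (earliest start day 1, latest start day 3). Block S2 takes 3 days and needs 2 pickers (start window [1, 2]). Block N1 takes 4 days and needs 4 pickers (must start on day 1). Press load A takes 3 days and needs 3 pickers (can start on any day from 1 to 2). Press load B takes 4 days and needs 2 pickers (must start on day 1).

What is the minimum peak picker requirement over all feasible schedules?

15

Early-start (Block N2@1, Block S1@1, Block S2@1, Block N1@1, Press load A@1, Press load B@1) gives peak 18: d1:18  d2:15  d3:11  d4:6.
Shift Press load A→2.
Schedule Block N2@1, Block S1@1, Block S2@1, Block N1@1, Press load A@2, Press load B@1: d1:15  d2:15  d3:11  d4:9 — peak 15.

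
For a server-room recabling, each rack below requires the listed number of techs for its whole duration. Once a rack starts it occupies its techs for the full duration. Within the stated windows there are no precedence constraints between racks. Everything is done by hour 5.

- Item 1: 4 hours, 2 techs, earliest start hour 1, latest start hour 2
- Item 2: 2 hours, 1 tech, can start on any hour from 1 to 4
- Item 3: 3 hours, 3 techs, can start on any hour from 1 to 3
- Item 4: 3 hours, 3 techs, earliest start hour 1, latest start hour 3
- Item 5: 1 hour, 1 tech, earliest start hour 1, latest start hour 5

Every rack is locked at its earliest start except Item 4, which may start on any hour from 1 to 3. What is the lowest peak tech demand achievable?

8

Item 4@1: h1:10  h2:9  h3:8  h4:2  h5:0 → peak 10
Item 4@2: h1:7  h2:9  h3:8  h4:5  h5:0 → peak 9
Item 4@3: h1:7  h2:6  h3:8  h4:5  h5:3 → peak 8
Best is Item 4@3, peak 8.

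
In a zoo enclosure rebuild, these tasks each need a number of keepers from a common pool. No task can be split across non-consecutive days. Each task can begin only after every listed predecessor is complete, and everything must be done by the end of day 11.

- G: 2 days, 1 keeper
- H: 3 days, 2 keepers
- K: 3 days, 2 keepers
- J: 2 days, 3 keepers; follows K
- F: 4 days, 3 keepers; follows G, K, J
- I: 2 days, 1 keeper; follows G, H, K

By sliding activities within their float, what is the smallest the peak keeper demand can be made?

Early-start (G@1, H@1, K@1, J@4, F@6, I@4) gives peak 5: d1:5  d2:5  d3:4  d4:4  d5:4  d6:3  d7:3  d8:3  d9:3  d10:0  d11:0.
Shift K→3, J→6, F→8, I→6.
Schedule G@1, H@1, K@3, J@6, F@8, I@6: d1:3  d2:3  d3:4  d4:2  d5:2  d6:4  d7:4  d8:3  d9:3  d10:3  d11:3 — peak 4.
Total keeper-days = 34 over 11 days ⇒ peak ≥ ⌈34/11⌉ = 4, so 4 is optimal.

4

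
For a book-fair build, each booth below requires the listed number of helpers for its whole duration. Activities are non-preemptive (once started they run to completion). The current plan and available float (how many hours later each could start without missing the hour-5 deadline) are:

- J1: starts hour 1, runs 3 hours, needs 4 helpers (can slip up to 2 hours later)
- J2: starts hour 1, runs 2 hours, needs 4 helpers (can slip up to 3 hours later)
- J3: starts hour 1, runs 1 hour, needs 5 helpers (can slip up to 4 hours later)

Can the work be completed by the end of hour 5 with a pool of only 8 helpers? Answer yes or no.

Schedule J1@1, J2@1, J3@4: h1:8  h2:8  h3:4  h4:5  h5:0 — peak 8 ≤ 8.

yes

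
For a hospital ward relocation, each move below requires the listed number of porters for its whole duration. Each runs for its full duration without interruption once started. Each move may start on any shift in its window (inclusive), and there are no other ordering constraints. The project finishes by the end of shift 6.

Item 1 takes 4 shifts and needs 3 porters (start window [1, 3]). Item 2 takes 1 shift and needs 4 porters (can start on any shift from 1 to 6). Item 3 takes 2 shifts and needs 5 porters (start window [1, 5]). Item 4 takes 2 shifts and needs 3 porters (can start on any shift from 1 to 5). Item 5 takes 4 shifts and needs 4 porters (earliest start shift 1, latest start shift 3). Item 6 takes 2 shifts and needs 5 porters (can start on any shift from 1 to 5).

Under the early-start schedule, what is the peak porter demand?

24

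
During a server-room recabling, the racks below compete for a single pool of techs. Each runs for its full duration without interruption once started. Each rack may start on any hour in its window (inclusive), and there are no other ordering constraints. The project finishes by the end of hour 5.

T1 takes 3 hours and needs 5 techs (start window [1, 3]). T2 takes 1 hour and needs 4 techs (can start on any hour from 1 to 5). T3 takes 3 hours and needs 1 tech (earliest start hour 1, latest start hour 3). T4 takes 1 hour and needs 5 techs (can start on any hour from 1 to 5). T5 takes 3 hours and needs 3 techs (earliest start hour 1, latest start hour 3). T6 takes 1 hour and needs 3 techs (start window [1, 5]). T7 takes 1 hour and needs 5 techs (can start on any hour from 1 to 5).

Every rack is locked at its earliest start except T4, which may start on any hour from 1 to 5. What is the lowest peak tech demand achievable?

21

T4@1: h1:26  h2:9  h3:9  h4:0  h5:0 → peak 26
T4@2: h1:21  h2:14  h3:9  h4:0  h5:0 → peak 21
T4@3: h1:21  h2:9  h3:14  h4:0  h5:0 → peak 21
T4@4: h1:21  h2:9  h3:9  h4:5  h5:0 → peak 21
T4@5: h1:21  h2:9  h3:9  h4:0  h5:5 → peak 21
Best is T4@2, peak 21.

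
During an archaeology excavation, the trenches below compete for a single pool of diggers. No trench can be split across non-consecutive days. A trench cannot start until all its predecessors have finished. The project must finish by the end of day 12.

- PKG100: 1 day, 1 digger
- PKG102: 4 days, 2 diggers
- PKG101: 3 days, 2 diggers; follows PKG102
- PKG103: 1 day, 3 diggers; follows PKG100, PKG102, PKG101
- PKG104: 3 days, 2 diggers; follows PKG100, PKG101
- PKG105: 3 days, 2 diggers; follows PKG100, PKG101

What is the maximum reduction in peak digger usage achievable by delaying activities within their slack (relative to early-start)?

Early-start peak: d1:3  d2:2  d3:2  d4:2  d5:2  d6:2  d7:2  d8:7  d9:4  d10:4  d11:0  d12:0 ⇒ 7.
Leveled (PKG100@1, PKG102@1, PKG101@5, PKG103@8, PKG104@9, PKG105@9): d1:3  d2:2  d3:2  d4:2  d5:2  d6:2  d7:2  d8:3  d9:4  d10:4  d11:4  d12:0 ⇒ 4.
Reduction 7 − 4 = 3.

3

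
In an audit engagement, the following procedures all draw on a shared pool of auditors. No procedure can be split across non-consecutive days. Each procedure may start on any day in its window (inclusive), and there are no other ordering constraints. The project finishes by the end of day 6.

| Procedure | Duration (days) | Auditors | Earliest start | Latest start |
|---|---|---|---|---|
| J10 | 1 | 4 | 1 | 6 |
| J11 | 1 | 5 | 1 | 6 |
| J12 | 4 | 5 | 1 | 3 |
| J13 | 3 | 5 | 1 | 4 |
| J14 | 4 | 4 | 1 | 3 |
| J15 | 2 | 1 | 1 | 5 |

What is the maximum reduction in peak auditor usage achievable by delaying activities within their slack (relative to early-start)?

10

Early-start peak: d1:24  d2:15  d3:14  d4:9  d5:0  d6:0 ⇒ 24.
Leveled (J10@1, J11@1, J12@1, J13@2, J14@2, J15@5): d1:14  d2:14  d3:14  d4:14  d5:5  d6:1 ⇒ 14.
Reduction 24 − 14 = 10.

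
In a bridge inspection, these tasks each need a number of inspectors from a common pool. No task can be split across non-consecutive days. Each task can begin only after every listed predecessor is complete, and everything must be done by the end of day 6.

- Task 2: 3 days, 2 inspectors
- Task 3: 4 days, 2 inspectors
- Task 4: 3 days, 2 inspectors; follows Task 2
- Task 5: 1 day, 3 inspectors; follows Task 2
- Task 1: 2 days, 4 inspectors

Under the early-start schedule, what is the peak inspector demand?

Early-start schedule: Task 2@1, Task 3@1, Task 4@4, Task 5@4, Task 1@1.
Load per day: day 1: 8, day 2: 8, day 3: 4, day 4: 7, day 5: 2, day 6: 2.
Peak is 8.

8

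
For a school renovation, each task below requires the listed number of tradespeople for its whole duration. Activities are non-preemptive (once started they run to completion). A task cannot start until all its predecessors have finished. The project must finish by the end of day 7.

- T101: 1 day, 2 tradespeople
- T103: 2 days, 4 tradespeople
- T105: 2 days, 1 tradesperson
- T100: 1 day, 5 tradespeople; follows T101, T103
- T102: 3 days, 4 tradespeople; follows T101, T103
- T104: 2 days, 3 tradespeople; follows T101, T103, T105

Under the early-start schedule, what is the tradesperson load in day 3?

At early start, day 3 has: T100, T102, T104.
Demand: 5 + 4 + 3 = 12.

12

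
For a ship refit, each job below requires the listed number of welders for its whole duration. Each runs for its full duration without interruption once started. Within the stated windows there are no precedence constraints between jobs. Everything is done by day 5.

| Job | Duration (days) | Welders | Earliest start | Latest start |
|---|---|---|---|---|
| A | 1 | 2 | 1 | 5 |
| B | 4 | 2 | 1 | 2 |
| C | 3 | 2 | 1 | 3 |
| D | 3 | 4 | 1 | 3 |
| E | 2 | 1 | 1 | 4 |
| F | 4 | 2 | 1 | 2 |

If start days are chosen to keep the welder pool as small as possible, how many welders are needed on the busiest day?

10

Early-start (A@1, B@1, C@1, D@1, E@1, F@1) gives peak 13: d1:13  d2:11  d3:10  d4:4  d5:0.
Shift E→4, F→2.
Schedule A@1, B@1, C@1, D@1, E@4, F@2: d1:10  d2:10  d3:10  d4:5  d5:3 — peak 10.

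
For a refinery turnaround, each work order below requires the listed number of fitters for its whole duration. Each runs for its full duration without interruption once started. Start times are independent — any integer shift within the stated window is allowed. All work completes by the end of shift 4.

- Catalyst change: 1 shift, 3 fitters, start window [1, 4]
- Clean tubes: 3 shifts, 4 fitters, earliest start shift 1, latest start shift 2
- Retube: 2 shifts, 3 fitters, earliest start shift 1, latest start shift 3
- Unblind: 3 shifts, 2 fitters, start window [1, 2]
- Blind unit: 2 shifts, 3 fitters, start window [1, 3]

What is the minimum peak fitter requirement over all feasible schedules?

9

Early-start (Catalyst change@1, Clean tubes@1, Retube@1, Unblind@1, Blind unit@1) gives peak 15: s1:15  s2:12  s3:6  s4:0.
Shift Clean tubes→2, Blind unit→3.
Schedule Catalyst change@1, Clean tubes@2, Retube@1, Unblind@1, Blind unit@3: s1:8  s2:9  s3:9  s4:7 — peak 9.
Total fitter-shifts = 33 over 4 shifts ⇒ peak ≥ ⌈33/4⌉ = 9, so 9 is optimal.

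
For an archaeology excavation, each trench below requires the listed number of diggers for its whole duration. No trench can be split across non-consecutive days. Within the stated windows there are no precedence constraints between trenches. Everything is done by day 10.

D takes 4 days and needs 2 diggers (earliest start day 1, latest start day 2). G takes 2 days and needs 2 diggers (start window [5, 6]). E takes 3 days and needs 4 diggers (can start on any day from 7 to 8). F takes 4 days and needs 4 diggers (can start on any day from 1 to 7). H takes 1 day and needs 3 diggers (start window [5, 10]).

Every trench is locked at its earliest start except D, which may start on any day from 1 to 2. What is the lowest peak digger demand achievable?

6

D@1: d1:6  d2:6  d3:6  d4:6  d5:5  d6:2  d7:4  d8:4  d9:4  d10:0 → peak 6
D@2: d1:4  d2:6  d3:6  d4:6  d5:7  d6:2  d7:4  d8:4  d9:4  d10:0 → peak 7
Best is D@1, peak 6.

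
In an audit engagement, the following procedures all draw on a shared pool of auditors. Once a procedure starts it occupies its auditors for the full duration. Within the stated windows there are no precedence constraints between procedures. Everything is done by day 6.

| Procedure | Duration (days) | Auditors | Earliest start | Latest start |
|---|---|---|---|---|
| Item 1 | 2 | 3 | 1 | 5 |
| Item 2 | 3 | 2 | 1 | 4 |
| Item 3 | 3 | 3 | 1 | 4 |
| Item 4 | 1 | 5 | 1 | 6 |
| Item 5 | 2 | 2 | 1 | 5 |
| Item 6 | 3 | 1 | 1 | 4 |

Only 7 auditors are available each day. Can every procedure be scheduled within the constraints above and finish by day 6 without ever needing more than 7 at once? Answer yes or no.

yes

Schedule Item 1@1, Item 2@1, Item 3@3, Item 4@6, Item 5@4, Item 6@1: d1:6  d2:6  d3:6  d4:5  d5:5  d6:5 — peak 6 ≤ 7.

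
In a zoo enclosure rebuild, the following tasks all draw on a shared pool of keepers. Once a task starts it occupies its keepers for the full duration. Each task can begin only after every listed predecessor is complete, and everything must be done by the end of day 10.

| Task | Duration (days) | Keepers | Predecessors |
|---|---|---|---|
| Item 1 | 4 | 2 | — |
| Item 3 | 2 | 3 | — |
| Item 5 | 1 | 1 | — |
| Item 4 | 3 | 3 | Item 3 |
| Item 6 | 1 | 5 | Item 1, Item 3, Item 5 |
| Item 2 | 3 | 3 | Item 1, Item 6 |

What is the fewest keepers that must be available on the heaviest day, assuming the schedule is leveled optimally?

Early-start (Item 1@1, Item 3@1, Item 5@1, Item 4@3, Item 6@5, Item 2@6) gives peak 8: d1:6  d2:5  d3:5  d4:5  d5:8  d6:3  d7:3  d8:3  d9:0  d10:0.
Shift Item 5→3, Item 4→4, Item 6→7, Item 2→8.
Schedule Item 1@1, Item 3@1, Item 5@3, Item 4@4, Item 6@7, Item 2@8: d1:5  d2:5  d3:3  d4:5  d5:3  d6:3  d7:5  d8:3  d9:3  d10:3 — peak 5.

5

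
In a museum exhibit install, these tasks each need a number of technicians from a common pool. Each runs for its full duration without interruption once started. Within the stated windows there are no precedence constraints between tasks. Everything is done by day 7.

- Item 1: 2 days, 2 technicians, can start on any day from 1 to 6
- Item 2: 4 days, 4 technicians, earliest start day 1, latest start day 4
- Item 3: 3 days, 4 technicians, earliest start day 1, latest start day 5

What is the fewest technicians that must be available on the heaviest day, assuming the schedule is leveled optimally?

6

Early-start (Item 1@1, Item 2@1, Item 3@1) gives peak 10: d1:10  d2:10  d3:8  d4:4  d5:0  d6:0  d7:0.
Shift Item 3→5.
Schedule Item 1@1, Item 2@1, Item 3@5: d1:6  d2:6  d3:4  d4:4  d5:4  d6:4  d7:4 — peak 6.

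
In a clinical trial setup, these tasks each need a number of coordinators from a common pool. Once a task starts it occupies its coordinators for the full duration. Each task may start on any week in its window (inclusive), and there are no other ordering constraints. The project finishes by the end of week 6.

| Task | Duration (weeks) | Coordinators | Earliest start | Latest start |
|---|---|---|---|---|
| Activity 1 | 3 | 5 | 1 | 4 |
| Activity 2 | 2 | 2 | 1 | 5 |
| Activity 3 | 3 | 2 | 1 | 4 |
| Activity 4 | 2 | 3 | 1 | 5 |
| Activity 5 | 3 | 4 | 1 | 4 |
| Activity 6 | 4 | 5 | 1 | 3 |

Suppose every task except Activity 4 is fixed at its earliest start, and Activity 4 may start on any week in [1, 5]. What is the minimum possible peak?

Activity 4@1: w1:21  w2:21  w3:16  w4:5  w5:0  w6:0 → peak 21
Activity 4@2: w1:18  w2:21  w3:19  w4:5  w5:0  w6:0 → peak 21
Activity 4@3: w1:18  w2:18  w3:19  w4:8  w5:0  w6:0 → peak 19
Activity 4@4: w1:18  w2:18  w3:16  w4:8  w5:3  w6:0 → peak 18
Activity 4@5: w1:18  w2:18  w3:16  w4:5  w5:3  w6:3 → peak 18
Best is Activity 4@4, peak 18.

18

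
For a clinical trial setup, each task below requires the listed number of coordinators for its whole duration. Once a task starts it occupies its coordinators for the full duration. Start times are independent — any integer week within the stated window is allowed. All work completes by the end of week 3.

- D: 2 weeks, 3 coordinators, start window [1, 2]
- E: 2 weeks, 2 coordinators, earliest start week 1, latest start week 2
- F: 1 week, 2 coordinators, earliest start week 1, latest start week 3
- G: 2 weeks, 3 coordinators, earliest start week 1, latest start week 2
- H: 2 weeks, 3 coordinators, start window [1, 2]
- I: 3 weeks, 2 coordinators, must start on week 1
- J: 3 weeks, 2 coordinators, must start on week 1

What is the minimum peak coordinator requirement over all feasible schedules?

Early-start (D@1, E@1, F@1, G@1, H@1, I@1, J@1) gives peak 17: w1:17  w2:15  w3:4.
Shift H→2.
Schedule D@1, E@1, F@1, G@1, H@2, I@1, J@1: w1:14  w2:15  w3:7 — peak 15.

15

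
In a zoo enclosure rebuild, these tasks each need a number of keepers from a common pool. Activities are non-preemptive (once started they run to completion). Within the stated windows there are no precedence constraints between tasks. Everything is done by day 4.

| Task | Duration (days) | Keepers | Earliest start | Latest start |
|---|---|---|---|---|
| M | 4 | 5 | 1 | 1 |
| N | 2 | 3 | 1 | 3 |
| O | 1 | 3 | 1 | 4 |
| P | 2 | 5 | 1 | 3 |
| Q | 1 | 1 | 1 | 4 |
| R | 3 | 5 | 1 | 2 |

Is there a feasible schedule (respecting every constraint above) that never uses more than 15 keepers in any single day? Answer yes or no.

Schedule M@1, N@1, O@1, P@3, Q@1, R@2: d1:12  d2:13  d3:15  d4:15 — peak 15 ≤ 15.

yes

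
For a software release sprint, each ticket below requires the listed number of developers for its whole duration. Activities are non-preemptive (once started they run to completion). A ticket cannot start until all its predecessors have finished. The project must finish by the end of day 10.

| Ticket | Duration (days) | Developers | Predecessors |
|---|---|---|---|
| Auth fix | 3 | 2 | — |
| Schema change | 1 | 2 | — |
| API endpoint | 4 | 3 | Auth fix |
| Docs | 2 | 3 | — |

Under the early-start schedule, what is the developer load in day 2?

5

At early start, day 2 has: Auth fix, Docs.
Demand: 2 + 3 = 5.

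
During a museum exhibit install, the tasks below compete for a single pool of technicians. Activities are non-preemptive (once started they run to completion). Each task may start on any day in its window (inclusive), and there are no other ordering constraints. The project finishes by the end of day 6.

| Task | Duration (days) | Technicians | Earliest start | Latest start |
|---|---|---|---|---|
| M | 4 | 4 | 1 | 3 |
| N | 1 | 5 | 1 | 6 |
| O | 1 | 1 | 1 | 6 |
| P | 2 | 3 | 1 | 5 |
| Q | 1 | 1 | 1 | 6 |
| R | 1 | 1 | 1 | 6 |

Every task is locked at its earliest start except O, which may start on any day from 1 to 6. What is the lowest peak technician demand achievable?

14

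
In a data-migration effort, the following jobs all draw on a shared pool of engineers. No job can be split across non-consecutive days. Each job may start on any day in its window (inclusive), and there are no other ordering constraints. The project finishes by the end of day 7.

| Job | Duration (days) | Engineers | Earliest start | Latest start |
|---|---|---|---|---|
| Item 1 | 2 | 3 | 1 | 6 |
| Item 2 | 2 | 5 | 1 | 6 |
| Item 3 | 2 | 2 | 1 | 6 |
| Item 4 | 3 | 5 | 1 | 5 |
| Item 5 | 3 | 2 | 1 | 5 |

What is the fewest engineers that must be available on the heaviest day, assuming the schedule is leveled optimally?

7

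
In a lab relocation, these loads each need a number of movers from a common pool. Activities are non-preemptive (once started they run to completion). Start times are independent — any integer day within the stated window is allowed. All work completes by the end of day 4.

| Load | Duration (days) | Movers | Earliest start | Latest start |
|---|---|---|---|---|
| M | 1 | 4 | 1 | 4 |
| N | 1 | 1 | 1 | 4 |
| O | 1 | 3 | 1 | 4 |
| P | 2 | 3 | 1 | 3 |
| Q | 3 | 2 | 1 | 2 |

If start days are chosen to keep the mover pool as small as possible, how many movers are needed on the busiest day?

Early-start (M@1, N@1, O@1, P@1, Q@1) gives peak 13: d1:13  d2:5  d3:2  d4:0.
Shift O→2, P→3, Q→2.
Schedule M@1, N@1, O@2, P@3, Q@2: d1:5  d2:5  d3:5  d4:5 — peak 5.
Total mover-days = 20 over 4 days ⇒ peak ≥ ⌈20/4⌉ = 5, so 5 is optimal.

5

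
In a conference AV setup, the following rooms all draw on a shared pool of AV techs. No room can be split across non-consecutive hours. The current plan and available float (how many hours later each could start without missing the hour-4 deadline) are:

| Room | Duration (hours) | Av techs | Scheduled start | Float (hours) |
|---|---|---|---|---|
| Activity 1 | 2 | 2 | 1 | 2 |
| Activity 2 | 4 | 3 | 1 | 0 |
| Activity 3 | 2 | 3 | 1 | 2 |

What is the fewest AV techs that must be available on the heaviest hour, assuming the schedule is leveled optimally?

Early-start (Activity 1@1, Activity 2@1, Activity 3@1) gives peak 8: h1:8  h2:8  h3:3  h4:3.
Shift Activity 3→3.
Schedule Activity 1@1, Activity 2@1, Activity 3@3: h1:5  h2:5  h3:6  h4:6 — peak 6.
Total AV tech-hours = 22 over 4 hours ⇒ peak ≥ ⌈22/4⌉ = 6, so 6 is optimal.

6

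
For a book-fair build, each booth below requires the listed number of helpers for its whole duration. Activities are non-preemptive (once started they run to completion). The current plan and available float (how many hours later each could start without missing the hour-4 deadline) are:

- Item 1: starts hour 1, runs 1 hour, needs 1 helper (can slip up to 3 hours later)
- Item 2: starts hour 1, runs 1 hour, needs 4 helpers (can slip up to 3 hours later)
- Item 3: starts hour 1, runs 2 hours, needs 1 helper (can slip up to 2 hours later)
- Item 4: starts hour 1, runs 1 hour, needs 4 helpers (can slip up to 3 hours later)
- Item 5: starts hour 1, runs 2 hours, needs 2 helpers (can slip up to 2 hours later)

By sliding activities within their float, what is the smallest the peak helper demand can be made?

4

Early-start (Item 1@1, Item 2@1, Item 3@1, Item 4@1, Item 5@1) gives peak 12: h1:12  h2:3  h3:0  h4:0.
Shift Item 2→3, Item 4→4.
Schedule Item 1@1, Item 2@3, Item 3@1, Item 4@4, Item 5@1: h1:4  h2:3  h3:4  h4:4 — peak 4.
Total helper-hours = 15 over 4 hours ⇒ peak ≥ ⌈15/4⌉ = 4, so 4 is optimal.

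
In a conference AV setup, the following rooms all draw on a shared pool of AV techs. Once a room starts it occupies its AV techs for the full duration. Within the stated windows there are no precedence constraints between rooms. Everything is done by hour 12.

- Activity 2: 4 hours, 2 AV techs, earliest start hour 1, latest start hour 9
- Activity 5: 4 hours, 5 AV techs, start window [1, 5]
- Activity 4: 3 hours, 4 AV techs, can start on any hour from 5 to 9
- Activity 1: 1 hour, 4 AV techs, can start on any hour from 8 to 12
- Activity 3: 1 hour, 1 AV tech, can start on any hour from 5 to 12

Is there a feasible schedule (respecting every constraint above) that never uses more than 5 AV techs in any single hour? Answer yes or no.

Schedule Activity 2@1, Activity 5@5, Activity 4@9, Activity 1@12, Activity 3@9: h1:2  h2:2  h3:2  h4:2  h5:5  h6:5  h7:5  h8:5  h9:5  h10:4  h11:4  h12:4 — peak 5 ≤ 5.

yes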